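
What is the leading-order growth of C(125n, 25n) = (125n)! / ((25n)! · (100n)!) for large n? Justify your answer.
C(125n, 25n) ~ (3125/256)^(25n) · sqrt(5/(8π·25n))

Write N = 25n. Apply Stirling to each factorial:
  (5N)! ~ sqrt(2π·5N) · (5N/e)^(5N),
  N! ~ sqrt(2π N) · (N/e)^N,
  (4N)! ~ sqrt(2π·4N) · (4N/e)^(4N).
The exponential factors combine to (5N)^(5N) / (N^N · (4N)^(4N)) = 5^(5N)/4^(4N) = (5^5/4^4)^N = (3125/256)^N.
The square-root prefactors combine to sqrt(2π·5N) / (sqrt(2π N)·sqrt(2π·4N)) = sqrt(5 / (2π·4·N)) = sqrt(5/(8π·25n)).
Substituting N = 25n: C(125n, 25n) ~ (3125/256)^(25n) · sqrt(5/(8π·25n)).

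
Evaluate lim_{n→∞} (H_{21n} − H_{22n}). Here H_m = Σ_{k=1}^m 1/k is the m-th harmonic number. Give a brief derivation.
lim = ln(21/22)

Euler-Maclaurin gives H_m = ln m + γ + 1/(2m) + O(1/m^2). The γ and O(1/m) terms cancel in the difference:
  H_{21n} − H_{22n} = ln(21n) − ln(22n) + O(1/n) = ln(21/22) + O(1/n).
Hence the limit is ln(21/22).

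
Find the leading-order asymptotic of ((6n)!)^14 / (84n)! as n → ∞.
((6n)!)^14/(84n)! ~ ((2π·6n)^(13/2) / sqrt(14)) · 14^(−14·6n)  →  0

Write N = 6n. Stirling: N! ~ sqrt(2π N)(N/e)^N and (14N)! ~ sqrt(2π·14N)·(14N/e)^(14N).
  (N!)^14/(14N)! ~ (2π N)^(14/2) (N/e)^(14N) / [sqrt(2π·14N) (14N/e)^(14N)]
     = (2π N)^(14/2) / sqrt(2π·14N) · (N/(14N))^(14N)
     = (2π N)^((14−1)/2) / sqrt(14) · 14^(−14N).
Since 14^14 > 1, the factor 14^(−14N) decays exponentially, so the ratio → 0. Substituting N = 6n gives the stated form.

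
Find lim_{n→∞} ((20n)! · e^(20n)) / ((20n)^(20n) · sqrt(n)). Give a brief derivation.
lim = sqrt(2π·20)

Stirling: (20n)! ~ sqrt(2π·20n) · (20n/e)^(20n). Hence
  (20n)! · e^(20n) / (20n)^(20n) ~ sqrt(2π·20n).
Dividing by sqrt(n): sqrt(2π·20n) / sqrt(n) = sqrt(2π·20) · n^((1−1)/2), so the limit is sqrt(2π·20).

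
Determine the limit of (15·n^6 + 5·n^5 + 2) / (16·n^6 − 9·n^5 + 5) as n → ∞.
lim = 15/16

For large n the leading n^6 terms dominate both numerator and denominator. Dividing top and bottom by n^6, every other term tends to 0, leaving 15/16.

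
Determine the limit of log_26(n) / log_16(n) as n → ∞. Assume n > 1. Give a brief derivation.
lim = ln(16) / ln(26) = log_26(16)

Change of base: log_26(n) = ln n / ln 26 and log_16(n) = ln n / ln 16. The ratio is (ln n / ln 26) · (ln 16 / ln n) = ln 16 / ln 26, a constant independent of n. So the limit is ln 16 / ln 26 = log_26(16).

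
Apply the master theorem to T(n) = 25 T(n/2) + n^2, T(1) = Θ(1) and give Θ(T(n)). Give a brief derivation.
T(n) = Θ(n^(log_2 25))

Master theorem: compare f(n) = n^2 to n^(log_2 25) where log_2 25 ≈ 4.644. Since 2 < log_2 25, we have f(n) = O(n^(log_2 25 − ε)) for some ε > 0 — Case 1. Hence T(n) = Θ(n^(log_2 25)).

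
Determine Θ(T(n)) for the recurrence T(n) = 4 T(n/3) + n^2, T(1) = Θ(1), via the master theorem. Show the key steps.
T(n) = Θ(n^2)

log_3 4 ≈ 1.262. f(n) = n^2 dominates n^(log_3 4) since 2 > 1.262, and the regularity condition a·f(n/b) = 4·(n/3)^2 = (4/9)·n^2 ≤ c·f(n) holds with c = 4/9 ≈ 0.444 < 1. So this is Case 3: T(n) = Θ(f(n)) = Θ(n^2).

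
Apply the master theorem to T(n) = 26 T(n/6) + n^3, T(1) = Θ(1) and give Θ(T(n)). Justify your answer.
T(n) = Θ(n^3)

log_6 26 ≈ 1.818. f(n) = n^3 dominates n^(log_6 26) since 3 > 1.818, and the regularity condition a·f(n/b) = 26·(n/6)^3 = (26/216)·n^3 ≤ c·f(n) holds with c = 26/216 ≈ 0.12 < 1. So this is Case 3: T(n) = Θ(f(n)) = Θ(n^3).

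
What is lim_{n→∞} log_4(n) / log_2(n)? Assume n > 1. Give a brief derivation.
lim = ln(2) / ln(4) = log_4(2)

Change of base: log_4(n) = ln n / ln 4 and log_2(n) = ln n / ln 2. The ratio is (ln n / ln 4) · (ln 2 / ln n) = ln 2 / ln 4, a constant independent of n. So the limit is ln 2 / ln 4 = log_4(2).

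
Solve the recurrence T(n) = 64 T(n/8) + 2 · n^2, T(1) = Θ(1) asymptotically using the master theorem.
T(n) = Θ(n^2 log n)

log_8 64 = 2, and f(n) = 2 · n^2 = Θ(n^(log_8 64)). This is Case 2 of the master theorem: T(n) = Θ(f(n) · log n) = Θ(n^2 log n).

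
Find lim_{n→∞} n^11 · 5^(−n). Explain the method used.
lim = 0

Exponentials with base > 1 dominate every fixed polynomial: for any fixed c, n^c / 5^n → 0 as n → ∞ (e.g. by the ratio test, or by writing 5^n = e^(n ln 5) and noting e^(n ln 5) / n^c → ∞). Hence n^11 · 5^(−n) = n^11 / 5^n → 0.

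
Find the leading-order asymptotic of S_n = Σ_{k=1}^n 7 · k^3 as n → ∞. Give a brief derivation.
S_n ~ 7 · n^4 / 4

By integral comparison (Euler-Maclaurin), Σ_{k=1}^n 7 · k^3 = 7 · ∫_0^n x^3 dx + O(n^3) = 7 · n^4/4 + O(n^3). (Equivalently, Faulhaber's formula gives the same leading term.)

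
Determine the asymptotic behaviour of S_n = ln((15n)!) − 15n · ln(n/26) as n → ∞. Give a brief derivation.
S_n ~ 15n · (ln 390 − 1) + O(ln n)

Stirling: ln((15n)!) = 15n ln(15n) − 15n + O(ln n).
  S_n = 15n ln(15n) − 15n − 15n ln(n/26) + O(ln n)
      = 15n ln(15n) − 15n ln n + 15n ln 26 − 15n + O(ln n)
      = 15n ln 15 + 15n ln 26 − 15n + O(ln n)
      = 15n (ln 390 − 1) + O(ln n).
Numerically ln(390) − 1 ≈ 4.9661.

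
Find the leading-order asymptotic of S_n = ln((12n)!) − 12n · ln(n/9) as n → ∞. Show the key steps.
S_n ~ 12n · (ln 108 − 1) + O(ln n)

Stirling: ln((12n)!) = 12n ln(12n) − 12n + O(ln n).
  S_n = 12n ln(12n) − 12n − 12n ln(n/9) + O(ln n)
      = 12n ln(12n) − 12n ln n + 12n ln 9 − 12n + O(ln n)
      = 12n ln 12 + 12n ln 9 − 12n + O(ln n)
      = 12n (ln 108 − 1) + O(ln n).
Numerically ln(108) − 1 ≈ 3.6821.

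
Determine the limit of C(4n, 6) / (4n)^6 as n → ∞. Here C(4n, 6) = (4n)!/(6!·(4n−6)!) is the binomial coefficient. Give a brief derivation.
lim = 1/6! = 1/720

With N = 4n → ∞: C(N, 6) / N^6 = [N(N−1)…(N−5)] / (6! · N^6) = (1/6!) · 1 · (1 − 1/(4n)) · … · (1 − 5/(4n)). Each factor → 1 as N → ∞, so the limit is 1/6! = 1/720.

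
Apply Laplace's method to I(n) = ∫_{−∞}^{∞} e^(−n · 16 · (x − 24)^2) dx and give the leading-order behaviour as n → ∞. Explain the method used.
I(n) = sqrt(π/(16n))

Here φ(x) = 16 · (x − 24)^2 has its unique minimum at x* = 24 with φ(x*) = 0 and φ''(x*) = 32. Laplace's method gives
  I(n) ~ e^(−n φ(x*)) · sqrt(2π / (n · φ''(x*))) = sqrt(2π / (32n)) = sqrt(π/(16n)).
This is exact: substituting u = (x − 24)·sqrt(16n) gives I(n) = (1/sqrt(16n)) ∫_{−∞}^{∞} e^(−u^2) du = sqrt(π/(16n)).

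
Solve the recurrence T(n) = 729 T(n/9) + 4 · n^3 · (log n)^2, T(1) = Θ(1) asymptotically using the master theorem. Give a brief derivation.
T(n) = Θ(n^3 · (log n)^3)

Here log_9 729 = 3 and f(n) = 4 · n^3 · (log n)^2 = Θ(n^(log_9 729) · (log n)^2). This is the extended Case 2 of the master theorem (f matches the critical exponent up to log factors), giving T(n) = Θ(n^(log_9 729) · (log n)^(2+1)) = Θ(n^3 · (log n)^3).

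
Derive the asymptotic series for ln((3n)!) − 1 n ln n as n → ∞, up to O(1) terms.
ln((3n)!) − 1 n ln n = 2 n ln n + 3(ln 3 − 1) n + (1/2) ln(2π·3n) + O(1/n)

Stirling: ln((3n)!) = 3n ln(3n) − 3n + (1/2) ln(2π·3n) + O(1/n).
Expand 3n ln(3n) = 3n (ln n + ln 3) = 3n ln n + 3n ln 3.
Subtract 1n ln n: leading term is (3 − 1) n ln n = 2 n ln n. The next term is 3n ln 3 − 3n = 3(ln 3 − 1) n. Then the (1/2) ln(2π·3n) correction.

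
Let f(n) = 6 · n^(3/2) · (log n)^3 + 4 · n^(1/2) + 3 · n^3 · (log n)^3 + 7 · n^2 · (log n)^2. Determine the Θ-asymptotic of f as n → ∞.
f(n) ∈ Θ(n^3 · (log n)^3)

Compare the terms by growth order. For large n, n^a · (log n)^b dominates n^a' · (log n)^b' iff a > a', or (a = a' and b > b'). Ranking the 4 terms shows the dominant one is 3 · n^3 · (log n)^3. Hence f(n) ∈ Θ(n^3 · (log n)^3).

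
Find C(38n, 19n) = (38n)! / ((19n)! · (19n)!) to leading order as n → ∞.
C(38n, 19n) ~ (4)^(19n) · sqrt(1/(π·19n))

Write N = 19n. Apply Stirling to each factorial:
  (2N)! ~ sqrt(2π·2N) · (2N/e)^(2N),
  N! ~ sqrt(2π N) · (N/e)^N,
  (1N)! ~ sqrt(2π·1N) · (1N/e)^(1N).
The exponential factors combine to (2N)^(2N) / (N^N · (1N)^(1N)) = 2^(2N)/1^(1N) = (2^2/1^1)^N = (4)^N.
The square-root prefactors combine to sqrt(2π·2N) / (sqrt(2π N)·sqrt(2π·1N)) = sqrt(2 / (2π·1·N)) = sqrt(1/(π·19n)).
Substituting N = 19n: C(38n, 19n) ~ (4)^(19n) · sqrt(1/(π·19n)).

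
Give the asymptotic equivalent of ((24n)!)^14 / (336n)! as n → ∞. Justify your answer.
((24n)!)^14/(336n)! ~ ((2π·24n)^(13/2) / sqrt(14)) · 14^(−14·24n)  →  0

Write N = 24n. Stirling: N! ~ sqrt(2π N)(N/e)^N and (14N)! ~ sqrt(2π·14N)·(14N/e)^(14N).
  (N!)^14/(14N)! ~ (2π N)^(14/2) (N/e)^(14N) / [sqrt(2π·14N) (14N/e)^(14N)]
     = (2π N)^(14/2) / sqrt(2π·14N) · (N/(14N))^(14N)
     = (2π N)^((14−1)/2) / sqrt(14) · 14^(−14N).
Since 14^14 > 1, the factor 14^(−14N) decays exponentially, so the ratio → 0. Substituting N = 24n gives the stated form.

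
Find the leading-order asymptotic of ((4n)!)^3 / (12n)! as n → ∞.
((4n)!)^3/(12n)! ~ ((2π·4n)^(2/2) / sqrt(3)) · 3^(−3·4n)  →  0

Write N = 4n. Stirling: N! ~ sqrt(2π N)(N/e)^N and (3N)! ~ sqrt(2π·3N)·(3N/e)^(3N).
  (N!)^3/(3N)! ~ (2π N)^(3/2) (N/e)^(3N) / [sqrt(2π·3N) (3N/e)^(3N)]
     = (2π N)^(3/2) / sqrt(2π·3N) · (N/(3N))^(3N)
     = (2π N)^((3−1)/2) / sqrt(3) · 3^(−3N).
Since 3^3 > 1, the factor 3^(−3N) decays exponentially, so the ratio → 0. Substituting N = 4n gives the stated form.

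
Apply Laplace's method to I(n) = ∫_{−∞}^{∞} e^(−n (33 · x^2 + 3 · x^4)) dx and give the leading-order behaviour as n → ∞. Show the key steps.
I(n) ~ sqrt(π/(33n))

φ(x) = 33 · x^2 + 3 · x^4 has its unique global minimum at x* = 0 (since φ'(x) = 66x + 12x^3 = 0 only at x = 0 for real x with both coefficients positive, and φ → ∞ as |x| → ∞). At x* = 0, φ(0) = 0 and φ''(0) = 66. Laplace's method then gives
  I(n) ~ sqrt(2π / (n · φ''(0))) · e^(−n φ(0)) = sqrt(2π / (66n)) = sqrt(π/(33n)).
The 3 · x^4 term contributes only at subleading order (an O(1/n) relative correction).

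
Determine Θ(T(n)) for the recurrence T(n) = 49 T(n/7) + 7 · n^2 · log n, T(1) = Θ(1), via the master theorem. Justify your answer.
T(n) = Θ(n^2 · (log n)^2)

Here log_7 49 = 2 and f(n) = 7 · n^2 · log n = Θ(n^(log_7 49) · (log n)^1). This is the extended Case 2 of the master theorem (f matches the critical exponent up to log factors), giving T(n) = Θ(n^(log_7 49) · (log n)^(1+1)) = Θ(n^2 · (log n)^2).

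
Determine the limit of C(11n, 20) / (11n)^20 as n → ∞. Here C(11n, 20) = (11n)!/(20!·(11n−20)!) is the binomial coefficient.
lim = 1/20! = 1/2432902008176640000

With N = 11n → ∞: C(N, 20) / N^20 = [N(N−1)…(N−19)] / (20! · N^20) = (1/20!) · 1 · (1 − 1/(11n)) · … · (1 − 19/(11n)). Each factor → 1 as N → ∞, so the limit is 1/20! = 1/2432902008176640000.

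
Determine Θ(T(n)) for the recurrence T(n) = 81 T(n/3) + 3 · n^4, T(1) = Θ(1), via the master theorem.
T(n) = Θ(n^4 log n)

log_3 81 = 4, and f(n) = 3 · n^4 = Θ(n^(log_3 81)). This is Case 2 of the master theorem: T(n) = Θ(f(n) · log n) = Θ(n^4 log n).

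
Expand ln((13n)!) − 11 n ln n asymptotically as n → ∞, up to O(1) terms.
ln((13n)!) − 11 n ln n = 2 n ln n + 13(ln 13 − 1) n + (1/2) ln(2π·13n) + O(1/n)

Stirling: ln((13n)!) = 13n ln(13n) − 13n + (1/2) ln(2π·13n) + O(1/n).
Expand 13n ln(13n) = 13n (ln n + ln 13) = 13n ln n + 13n ln 13.
Subtract 11n ln n: leading term is (13 − 11) n ln n = 2 n ln n. The next term is 13n ln 13 − 13n = 13(ln 13 − 1) n. Then the (1/2) ln(2π·13n) correction.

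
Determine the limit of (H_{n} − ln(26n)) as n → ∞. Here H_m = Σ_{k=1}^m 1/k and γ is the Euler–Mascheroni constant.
lim = −ln 26 + γ

By Euler-Maclaurin, H_m = ln m + γ + O(1/m). So
  H_{n} − ln(26n) = ln(n) + γ − ln(26n) + O(1/n)
                       = ln(1/26) + γ + O(1/n).
Hence the limit is ln(1/26) + γ.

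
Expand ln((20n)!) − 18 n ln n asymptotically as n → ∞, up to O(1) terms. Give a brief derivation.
ln((20n)!) − 18 n ln n = 2 n ln n + 20(ln 20 − 1) n + (1/2) ln(2π·20n) + O(1/n)

Stirling: ln((20n)!) = 20n ln(20n) − 20n + (1/2) ln(2π·20n) + O(1/n).
Expand 20n ln(20n) = 20n (ln n + ln 20) = 20n ln n + 20n ln 20.
Subtract 18n ln n: leading term is (20 − 18) n ln n = 2 n ln n. The next term is 20n ln 20 − 20n = 20(ln 20 − 1) n. Then the (1/2) ln(2π·20n) correction.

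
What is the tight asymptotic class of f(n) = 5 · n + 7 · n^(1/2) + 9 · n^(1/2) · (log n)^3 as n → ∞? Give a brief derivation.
f(n) ∈ Θ(n)

Compare the terms by growth order. For large n, n^a · (log n)^b dominates n^a' · (log n)^b' iff a > a', or (a = a' and b > b'). Ranking the 3 terms shows the dominant one is 5 · n. Hence f(n) ∈ Θ(n).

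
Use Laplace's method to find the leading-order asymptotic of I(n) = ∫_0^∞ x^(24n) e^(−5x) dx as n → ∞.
I(n) ~ (sqrt(2π·24n) / 5) · (24n/(5e))^(24n)

Write the integrand as exp(24n ln x − 5x) and set f(x) = 24n ln x − 5x. Then f'(x) = 24n/x − 5 = 0 at x* = 24n/5, and f''(x*) = −24n/x*^2 = −5^2/(24n). Laplace's method (interior maximum) gives
  I(n) ~ e^(f(x*)) · sqrt(2π / |f''(x*)|)
        = exp(24n ln(24n/5) − 24n) · sqrt(2π · 24n / 5^2)
        = (24n/5)^(24n) e^(−24n) · sqrt(2π·24n) / 5
        = (sqrt(2π·24n) / 5) · (24n/(5e))^(24n).
This matches Γ(24n+1)/5^(24n+1) with Stirling applied to Γ.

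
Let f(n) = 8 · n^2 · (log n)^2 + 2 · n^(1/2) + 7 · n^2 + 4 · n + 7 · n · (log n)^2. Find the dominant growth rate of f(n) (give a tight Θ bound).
f(n) ∈ Θ(n^2 · (log n)^2)

Compare the terms by growth order. For large n, n^a · (log n)^b dominates n^a' · (log n)^b' iff a > a', or (a = a' and b > b'). Ranking the 5 terms shows the dominant one is 8 · n^2 · (log n)^2. Hence f(n) ∈ Θ(n^2 · (log n)^2).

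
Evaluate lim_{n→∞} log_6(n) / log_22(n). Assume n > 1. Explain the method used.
lim = ln(22) / ln(6) = log_6(22)

Change of base: log_6(n) = ln n / ln 6 and log_22(n) = ln n / ln 22. The ratio is (ln n / ln 6) · (ln 22 / ln n) = ln 22 / ln 6, a constant independent of n. So the limit is ln 22 / ln 6 = log_6(22).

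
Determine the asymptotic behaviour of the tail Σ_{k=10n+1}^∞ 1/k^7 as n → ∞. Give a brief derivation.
Σ_{k>10n} 1/k^7 ~ 1/(6 · (10n)^6)

Compare to the integral: ∫_{10n}^∞ x^(−7) dx = [−x^(−6)/6]_{10n}^∞ = 1/((7−1)·(10n)^6). Euler-Maclaurin then gives
  Σ_{k>10n} 1/k^7 = ∫_{10n}^∞ dx/x^7 − 1/(2·(10n)^7) + O(1/(10n)^8).
(Equivalently this is ζ(7) − Σ_{k≤10n} 1/k^7.)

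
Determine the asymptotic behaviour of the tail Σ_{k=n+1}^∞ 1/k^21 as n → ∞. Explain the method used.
Σ_{k>n} 1/k^21 ~ 1/(20 · n^20)

Compare to the integral: ∫_{n}^∞ x^(−21) dx = [−x^(−20)/20]_{n}^∞ = 1/((21−1)·n^20). Euler-Maclaurin then gives
  Σ_{k>n} 1/k^21 = ∫_{n}^∞ dx/x^21 − 1/(2·n^21) + O(1/n^22).
(Equivalently this is ζ(21) − Σ_{k≤n} 1/k^21.)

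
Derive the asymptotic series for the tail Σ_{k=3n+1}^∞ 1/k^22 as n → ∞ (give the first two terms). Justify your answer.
Σ_{k>3n} 1/k^22 = 1/(21 · (3n)^21) − 1/(2 · (3n)^22) + O(1/(3n)^23)

Compare to the integral: ∫_{3n}^∞ x^(−22) dx = [−x^(−21)/21]_{3n}^∞ = 1/((22−1)·(3n)^21). The Euler-Maclaurin correction adds −f(3n)/2 = −1/(2·(3n)^22). Euler-Maclaurin then gives
  Σ_{k>3n} 1/k^22 = ∫_{3n}^∞ dx/x^22 − 1/(2·(3n)^22) + O(1/(3n)^23).
(Equivalently this is ζ(22) − Σ_{k≤3n} 1/k^22.)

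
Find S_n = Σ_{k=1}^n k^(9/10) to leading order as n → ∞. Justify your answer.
S_n ~ (10/19) · n^(19/10)

Integral comparison: Σ_{k=1}^n k^(9/10) = ∫_0^n x^(9/10) dx + O(n^(9/10)). The integral is n^(1 + 9/10) / (1 + 9/10) = n^((9+10)/10) / ((9+10)/10) = (10/19) · n^(19/10).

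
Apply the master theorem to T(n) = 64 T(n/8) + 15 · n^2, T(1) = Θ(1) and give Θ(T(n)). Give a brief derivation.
T(n) = Θ(n^2 log n)

log_8 64 = 2, and f(n) = 15 · n^2 = Θ(n^(log_8 64)). This is Case 2 of the master theorem: T(n) = Θ(f(n) · log n) = Θ(n^2 log n).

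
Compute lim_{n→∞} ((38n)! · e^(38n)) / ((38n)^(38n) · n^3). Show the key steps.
lim = 0

Stirling: (38n)! ~ sqrt(2π·38n) · (38n/e)^(38n). Hence
  (38n)! · e^(38n) / (38n)^(38n) ~ sqrt(2π·38n).
Dividing by n^3: sqrt(2π·38n) / n^3 = sqrt(2π·38) · n^((1−6)/2), so the expression behaves like sqrt(2π·38) · n^((1−6)/2) → 0.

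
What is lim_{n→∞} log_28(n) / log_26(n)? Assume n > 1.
lim = ln(26) / ln(28) = log_28(26)

Change of base: log_28(n) = ln n / ln 28 and log_26(n) = ln n / ln 26. The ratio is (ln n / ln 28) · (ln 26 / ln n) = ln 26 / ln 28, a constant independent of n. So the limit is ln 26 / ln 28 = log_28(26).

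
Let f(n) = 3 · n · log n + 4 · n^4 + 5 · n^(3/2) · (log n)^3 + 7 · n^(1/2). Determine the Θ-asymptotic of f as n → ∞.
f(n) ∈ Θ(n^4)

Compare the terms by growth order. For large n, n^a · (log n)^b dominates n^a' · (log n)^b' iff a > a', or (a = a' and b > b'). Ranking the 4 terms shows the dominant one is 4 · n^4. Hence f(n) ∈ Θ(n^4).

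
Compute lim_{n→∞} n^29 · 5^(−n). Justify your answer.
lim = 0

Exponentials with base > 1 dominate every fixed polynomial: for any fixed c, n^c / 5^n → 0 as n → ∞ (e.g. by the ratio test, or by writing 5^n = e^(n ln 5) and noting e^(n ln 5) / n^c → ∞). Hence n^29 · 5^(−n) = n^29 / 5^n → 0.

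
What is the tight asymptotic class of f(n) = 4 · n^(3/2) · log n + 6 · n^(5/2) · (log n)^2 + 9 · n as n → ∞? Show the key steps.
f(n) ∈ Θ(n^(5/2) · (log n)^2)

Compare the terms by growth order. For large n, n^a · (log n)^b dominates n^a' · (log n)^b' iff a > a', or (a = a' and b > b'). Ranking the 3 terms shows the dominant one is 6 · n^(5/2) · (log n)^2. Hence f(n) ∈ Θ(n^(5/2) · (log n)^2).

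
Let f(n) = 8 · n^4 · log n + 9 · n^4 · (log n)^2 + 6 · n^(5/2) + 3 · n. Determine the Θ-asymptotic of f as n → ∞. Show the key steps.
f(n) ∈ Θ(n^4 · (log n)^2)

Compare the terms by growth order. For large n, n^a · (log n)^b dominates n^a' · (log n)^b' iff a > a', or (a = a' and b > b'). Ranking the 4 terms shows the dominant one is 9 · n^4 · (log n)^2. Hence f(n) ∈ Θ(n^4 · (log n)^2).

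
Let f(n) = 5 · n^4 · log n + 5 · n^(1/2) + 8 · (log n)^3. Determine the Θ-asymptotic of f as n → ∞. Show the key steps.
f(n) ∈ Θ(n^4 · log n)

Compare the terms by growth order. For large n, n^a · (log n)^b dominates n^a' · (log n)^b' iff a > a', or (a = a' and b > b'). Ranking the 3 terms shows the dominant one is 5 · n^4 · log n. Hence f(n) ∈ Θ(n^4 · log n).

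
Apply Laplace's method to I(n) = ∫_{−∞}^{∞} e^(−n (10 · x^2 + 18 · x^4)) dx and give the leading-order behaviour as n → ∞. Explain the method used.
I(n) ~ sqrt(π/(10n))

φ(x) = 10 · x^2 + 18 · x^4 has its unique global minimum at x* = 0 (since φ'(x) = 20x + 72x^3 = 0 only at x = 0 for real x with both coefficients positive, and φ → ∞ as |x| → ∞). At x* = 0, φ(0) = 0 and φ''(0) = 20. Laplace's method then gives
  I(n) ~ sqrt(2π / (n · φ''(0))) · e^(−n φ(0)) = sqrt(2π / (20n)) = sqrt(π/(10n)).
The 18 · x^4 term contributes only at subleading order (an O(1/n) relative correction).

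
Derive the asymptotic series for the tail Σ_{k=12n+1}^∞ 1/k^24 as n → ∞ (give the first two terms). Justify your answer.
Σ_{k>12n} 1/k^24 = 1/(23 · (12n)^23) − 1/(2 · (12n)^24) + O(1/(12n)^25)

Compare to the integral: ∫_{12n}^∞ x^(−24) dx = [−x^(−23)/23]_{12n}^∞ = 1/((24−1)·(12n)^23). The Euler-Maclaurin correction adds −f(12n)/2 = −1/(2·(12n)^24). Euler-Maclaurin then gives
  Σ_{k>12n} 1/k^24 = ∫_{12n}^∞ dx/x^24 − 1/(2·(12n)^24) + O(1/(12n)^25).
(Equivalently this is ζ(24) − Σ_{k≤12n} 1/k^24.)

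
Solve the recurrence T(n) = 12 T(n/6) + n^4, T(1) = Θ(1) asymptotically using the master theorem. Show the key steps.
T(n) = Θ(n^4)

log_6 12 ≈ 1.387. f(n) = n^4 dominates n^(log_6 12) since 4 > 1.387, and the regularity condition a·f(n/b) = 12·(n/6)^4 = (12/1296)·n^4 ≤ c·f(n) holds with c = 12/1296 ≈ 0.00926 < 1. So this is Case 3: T(n) = Θ(f(n)) = Θ(n^4).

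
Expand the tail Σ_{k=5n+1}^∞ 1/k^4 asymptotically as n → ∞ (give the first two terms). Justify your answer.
Σ_{k>5n} 1/k^4 = 1/(3 · (5n)^3) − 1/(2 · (5n)^4) + O(1/(5n)^5)

Compare to the integral: ∫_{5n}^∞ x^(−4) dx = [−x^(−3)/3]_{5n}^∞ = 1/((4−1)·(5n)^3). The Euler-Maclaurin correction adds −f(5n)/2 = −1/(2·(5n)^4). Euler-Maclaurin then gives
  Σ_{k>5n} 1/k^4 = ∫_{5n}^∞ dx/x^4 − 1/(2·(5n)^4) + O(1/(5n)^5).
(Equivalently this is ζ(4) − Σ_{k≤5n} 1/k^4.)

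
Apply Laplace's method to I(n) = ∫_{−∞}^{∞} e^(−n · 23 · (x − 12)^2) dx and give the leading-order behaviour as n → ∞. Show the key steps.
I(n) = sqrt(π/(23n))

Here φ(x) = 23 · (x − 12)^2 has its unique minimum at x* = 12 with φ(x*) = 0 and φ''(x*) = 46. Laplace's method gives
  I(n) ~ e^(−n φ(x*)) · sqrt(2π / (n · φ''(x*))) = sqrt(2π / (46n)) = sqrt(π/(23n)).
This is exact: substituting u = (x − 12)·sqrt(23n) gives I(n) = (1/sqrt(23n)) ∫_{−∞}^{∞} e^(−u^2) du = sqrt(π/(23n)).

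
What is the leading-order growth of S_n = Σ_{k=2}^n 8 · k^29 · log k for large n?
S_n ~ 4 · n^30 log n / 15 − 2 · n^30 / 225

By integral comparison, S_n = ∫_1^n 8 · x^29 · log x dx + O(n^29 · log n). For the integral, ∫ x^29 log x dx = n^30 log n / 30 − n^30/900 (integration by parts). Hence S_n ~ 4 · n^30 log n / 15 − 2 · n^30 / 225.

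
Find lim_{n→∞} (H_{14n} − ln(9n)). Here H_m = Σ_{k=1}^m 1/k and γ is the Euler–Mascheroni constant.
lim = ln(14/9) + γ

By Euler-Maclaurin, H_m = ln m + γ + O(1/m). So
  H_{14n} − ln(9n) = ln(14n) + γ − ln(9n) + O(1/n)
                       = ln(14/9) + γ + O(1/n).
Hence the limit is ln(14/9) + γ.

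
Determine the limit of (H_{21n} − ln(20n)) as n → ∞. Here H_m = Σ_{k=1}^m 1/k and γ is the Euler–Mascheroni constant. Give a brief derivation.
lim = ln(21/20) + γ

By Euler-Maclaurin, H_m = ln m + γ + O(1/m). So
  H_{21n} − ln(20n) = ln(21n) + γ − ln(20n) + O(1/n)
                       = ln(21/20) + γ + O(1/n).
Hence the limit is ln(21/20) + γ.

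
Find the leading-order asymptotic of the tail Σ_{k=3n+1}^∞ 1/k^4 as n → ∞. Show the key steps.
Σ_{k>3n} 1/k^4 ~ 1/(3 · (3n)^3)

Compare to the integral: ∫_{3n}^∞ x^(−4) dx = [−x^(−3)/3]_{3n}^∞ = 1/((4−1)·(3n)^3). Euler-Maclaurin then gives
  Σ_{k>3n} 1/k^4 = ∫_{3n}^∞ dx/x^4 − 1/(2·(3n)^4) + O(1/(3n)^5).
(Equivalently this is ζ(4) − Σ_{k≤3n} 1/k^4.)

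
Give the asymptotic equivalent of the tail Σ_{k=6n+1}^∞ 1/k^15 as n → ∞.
Σ_{k>6n} 1/k^15 ~ 1/(14 · (6n)^14)

Compare to the integral: ∫_{6n}^∞ x^(−15) dx = [−x^(−14)/14]_{6n}^∞ = 1/((15−1)·(6n)^14). Euler-Maclaurin then gives
  Σ_{k>6n} 1/k^15 = ∫_{6n}^∞ dx/x^15 − 1/(2·(6n)^15) + O(1/(6n)^16).
(Equivalently this is ζ(15) − Σ_{k≤6n} 1/k^15.)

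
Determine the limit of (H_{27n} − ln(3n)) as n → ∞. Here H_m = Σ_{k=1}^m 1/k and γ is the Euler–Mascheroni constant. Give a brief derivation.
lim = ln 9 + γ

By Euler-Maclaurin, H_m = ln m + γ + O(1/m). So
  H_{27n} − ln(3n) = ln(27n) + γ − ln(3n) + O(1/n)
                       = ln(27/3) + γ + O(1/n).
Hence the limit is ln(27/3) + γ (= ln 9).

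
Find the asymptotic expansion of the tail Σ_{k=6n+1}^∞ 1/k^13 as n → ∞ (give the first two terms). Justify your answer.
Σ_{k>6n} 1/k^13 = 1/(12 · (6n)^12) − 1/(2 · (6n)^13) + O(1/(6n)^14)

Compare to the integral: ∫_{6n}^∞ x^(−13) dx = [−x^(−12)/12]_{6n}^∞ = 1/((13−1)·(6n)^12). The Euler-Maclaurin correction adds −f(6n)/2 = −1/(2·(6n)^13). Euler-Maclaurin then gives
  Σ_{k>6n} 1/k^13 = ∫_{6n}^∞ dx/x^13 − 1/(2·(6n)^13) + O(1/(6n)^14).
(Equivalently this is ζ(13) − Σ_{k≤6n} 1/k^13.)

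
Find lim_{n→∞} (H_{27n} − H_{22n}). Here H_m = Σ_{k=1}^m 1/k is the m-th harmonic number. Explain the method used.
lim = ln(27/22)

Euler-Maclaurin gives H_m = ln m + γ + 1/(2m) + O(1/m^2). The γ and O(1/m) terms cancel in the difference:
  H_{27n} − H_{22n} = ln(27n) − ln(22n) + O(1/n) = ln(27/22) + O(1/n).
Hence the limit is ln(27/22).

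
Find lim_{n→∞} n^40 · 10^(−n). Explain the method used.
lim = 0

Exponentials with base > 1 dominate every fixed polynomial: for any fixed c, n^c / 10^n → 0 as n → ∞ (e.g. by the ratio test, or by writing 10^n = e^(n ln 10) and noting e^(n ln 10) / n^c → ∞). Hence n^40 · 10^(−n) = n^40 / 10^n → 0.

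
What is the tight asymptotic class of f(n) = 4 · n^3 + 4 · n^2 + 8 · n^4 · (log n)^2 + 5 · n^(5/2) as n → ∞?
f(n) ∈ Θ(n^4 · (log n)^2)

Compare the terms by growth order. For large n, n^a · (log n)^b dominates n^a' · (log n)^b' iff a > a', or (a = a' and b > b'). Ranking the 4 terms shows the dominant one is 8 · n^4 · (log n)^2. Hence f(n) ∈ Θ(n^4 · (log n)^2).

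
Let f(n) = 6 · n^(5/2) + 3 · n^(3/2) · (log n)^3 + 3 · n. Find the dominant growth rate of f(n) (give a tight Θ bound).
f(n) ∈ Θ(n^(5/2))

Compare the terms by growth order. For large n, n^a · (log n)^b dominates n^a' · (log n)^b' iff a > a', or (a = a' and b > b'). Ranking the 3 terms shows the dominant one is 6 · n^(5/2). Hence f(n) ∈ Θ(n^(5/2)).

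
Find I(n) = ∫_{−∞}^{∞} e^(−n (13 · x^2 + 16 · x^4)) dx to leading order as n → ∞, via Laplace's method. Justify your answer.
I(n) ~ sqrt(π/(13n))

φ(x) = 13 · x^2 + 16 · x^4 has its unique global minimum at x* = 0 (since φ'(x) = 26x + 64x^3 = 0 only at x = 0 for real x with both coefficients positive, and φ → ∞ as |x| → ∞). At x* = 0, φ(0) = 0 and φ''(0) = 26. Laplace's method then gives
  I(n) ~ sqrt(2π / (n · φ''(0))) · e^(−n φ(0)) = sqrt(2π / (26n)) = sqrt(π/(13n)).
The 16 · x^4 term contributes only at subleading order (an O(1/n) relative correction).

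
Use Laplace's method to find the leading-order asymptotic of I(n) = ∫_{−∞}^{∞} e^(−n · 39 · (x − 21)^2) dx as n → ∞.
I(n) = sqrt(π/(39n))

Here φ(x) = 39 · (x − 21)^2 has its unique minimum at x* = 21 with φ(x*) = 0 and φ''(x*) = 78. Laplace's method gives
  I(n) ~ e^(−n φ(x*)) · sqrt(2π / (n · φ''(x*))) = sqrt(2π / (78n)) = sqrt(π/(39n)).
This is exact: substituting u = (x − 21)·sqrt(39n) gives I(n) = (1/sqrt(39n)) ∫_{−∞}^{∞} e^(−u^2) du = sqrt(π/(39n)).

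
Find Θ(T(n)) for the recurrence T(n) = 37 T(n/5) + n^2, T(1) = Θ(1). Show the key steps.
T(n) = Θ(n^(log_5 37))

Master theorem: compare f(n) = n^2 to n^(log_5 37) where log_5 37 ≈ 2.244. Since 2 < log_5 37, we have f(n) = O(n^(log_5 37 − ε)) for some ε > 0 — Case 1. Hence T(n) = Θ(n^(log_5 37)).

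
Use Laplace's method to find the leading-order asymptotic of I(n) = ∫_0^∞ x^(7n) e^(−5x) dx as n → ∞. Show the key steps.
I(n) ~ (sqrt(2π·7n) / 5) · (7n/(5e))^(7n)

Write the integrand as exp(7n ln x − 5x) and set f(x) = 7n ln x − 5x. Then f'(x) = 7n/x − 5 = 0 at x* = 7n/5, and f''(x*) = −7n/x*^2 = −5^2/(7n). Laplace's method (interior maximum) gives
  I(n) ~ e^(f(x*)) · sqrt(2π / |f''(x*)|)
        = exp(7n ln(7n/5) − 7n) · sqrt(2π · 7n / 5^2)
        = (7n/5)^(7n) e^(−7n) · sqrt(2π·7n) / 5
        = (sqrt(2π·7n) / 5) · (7n/(5e))^(7n).
This matches Γ(7n+1)/5^(7n+1) with Stirling applied to Γ.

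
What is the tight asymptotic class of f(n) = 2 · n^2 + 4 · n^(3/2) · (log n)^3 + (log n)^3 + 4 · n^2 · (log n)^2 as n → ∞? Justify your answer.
f(n) ∈ Θ(n^2 · (log n)^2)

Compare the terms by growth order. For large n, n^a · (log n)^b dominates n^a' · (log n)^b' iff a > a', or (a = a' and b > b'). Ranking the 4 terms shows the dominant one is 4 · n^2 · (log n)^2. Hence f(n) ∈ Θ(n^2 · (log n)^2).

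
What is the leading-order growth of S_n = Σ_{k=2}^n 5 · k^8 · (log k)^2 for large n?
S_n ~ 5 · n^9 · (log n)^2 / 9

By integral comparison, S_n = ∫_1^n 5 · x^8 · (log x)^2 dx + O(n^8 · (log n)^2). For the integral, the leading term of ∫_1^n x^8 (log x)^2 dx is n^9/9 · (log n)^2 (by repeated integration by parts; each step lowers the log-exponent and produces a relatively O(1/log n) correction). Hence S_n ~ 5 · n^9 · (log n)^2 / 9.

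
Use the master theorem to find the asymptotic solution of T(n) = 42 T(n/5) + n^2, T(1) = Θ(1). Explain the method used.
T(n) = Θ(n^(log_5 42))

Master theorem: compare f(n) = n^2 to n^(log_5 42) where log_5 42 ≈ 2.322. Since 2 < log_5 42, we have f(n) = O(n^(log_5 42 − ε)) for some ε > 0 — Case 1. Hence T(n) = Θ(n^(log_5 42)).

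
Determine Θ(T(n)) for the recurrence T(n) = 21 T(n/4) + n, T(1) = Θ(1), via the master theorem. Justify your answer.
T(n) = Θ(n^(log_4 21))

Master theorem: compare f(n) = n to n^(log_4 21) where log_4 21 ≈ 2.196. Since 1 < log_4 21, we have f(n) = O(n^(log_4 21 − ε)) for some ε > 0 — Case 1. Hence T(n) = Θ(n^(log_4 21)).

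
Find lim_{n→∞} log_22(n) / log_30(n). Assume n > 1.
lim = ln(30) / ln(22) = log_22(30)

Change of base: log_22(n) = ln n / ln 22 and log_30(n) = ln n / ln 30. The ratio is (ln n / ln 22) · (ln 30 / ln n) = ln 30 / ln 22, a constant independent of n. So the limit is ln 30 / ln 22 = log_22(30).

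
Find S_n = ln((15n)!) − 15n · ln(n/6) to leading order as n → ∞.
S_n ~ 15n · (ln 90 − 1) + O(ln n)

Stirling: ln((15n)!) = 15n ln(15n) − 15n + O(ln n).
  S_n = 15n ln(15n) − 15n − 15n ln(n/6) + O(ln n)
      = 15n ln(15n) − 15n ln n + 15n ln 6 − 15n + O(ln n)
      = 15n ln 15 + 15n ln 6 − 15n + O(ln n)
      = 15n (ln 90 − 1) + O(ln n).
Numerically ln(90) − 1 ≈ 3.4998.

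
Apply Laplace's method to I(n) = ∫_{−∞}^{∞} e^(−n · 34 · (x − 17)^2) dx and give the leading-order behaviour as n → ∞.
I(n) = sqrt(π/(34n))

Here φ(x) = 34 · (x − 17)^2 has its unique minimum at x* = 17 with φ(x*) = 0 and φ''(x*) = 68. Laplace's method gives
  I(n) ~ e^(−n φ(x*)) · sqrt(2π / (n · φ''(x*))) = sqrt(2π / (68n)) = sqrt(π/(34n)).
This is exact: substituting u = (x − 17)·sqrt(34n) gives I(n) = (1/sqrt(34n)) ∫_{−∞}^{∞} e^(−u^2) du = sqrt(π/(34n)).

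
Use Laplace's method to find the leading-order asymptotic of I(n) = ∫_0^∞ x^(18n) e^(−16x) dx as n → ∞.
I(n) ~ (sqrt(2π·18n) / 16) · (18n/(16e))^(18n)

Write the integrand as exp(18n ln x − 16x) and set f(x) = 18n ln x − 16x. Then f'(x) = 18n/x − 16 = 0 at x* = 18n/16, and f''(x*) = −18n/x*^2 = −16^2/(18n). Laplace's method (interior maximum) gives
  I(n) ~ e^(f(x*)) · sqrt(2π / |f''(x*)|)
        = exp(18n ln(18n/16) − 18n) · sqrt(2π · 18n / 16^2)
        = (18n/16)^(18n) e^(−18n) · sqrt(2π·18n) / 16
        = (sqrt(2π·18n) / 16) · (18n/(16e))^(18n).
This matches Γ(18n+1)/16^(18n+1) with Stirling applied to Γ.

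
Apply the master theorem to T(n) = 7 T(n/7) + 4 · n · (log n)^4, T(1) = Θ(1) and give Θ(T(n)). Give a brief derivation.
T(n) = Θ(n · (log n)^5)

Here log_7 7 = 1 and f(n) = 4 · n · (log n)^4 = Θ(n^(log_7 7) · (log n)^4). This is the extended Case 2 of the master theorem (f matches the critical exponent up to log factors), giving T(n) = Θ(n^(log_7 7) · (log n)^(4+1)) = Θ(n · (log n)^5).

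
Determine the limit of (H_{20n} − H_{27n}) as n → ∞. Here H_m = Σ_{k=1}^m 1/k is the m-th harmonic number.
lim = ln(20/27)

Euler-Maclaurin gives H_m = ln m + γ + 1/(2m) + O(1/m^2). The γ and O(1/m) terms cancel in the difference:
  H_{20n} − H_{27n} = ln(20n) − ln(27n) + O(1/n) = ln(20/27) + O(1/n).
Hence the limit is ln(20/27).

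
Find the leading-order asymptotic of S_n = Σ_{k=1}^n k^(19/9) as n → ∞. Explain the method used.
S_n ~ (9/28) · n^(28/9)

Integral comparison: Σ_{k=1}^n k^(19/9) = ∫_0^n x^(19/9) dx + O(n^(19/9)). The integral is n^(1 + 19/9) / (1 + 19/9) = n^((19+9)/9) / ((19+9)/9) = (9/28) · n^(28/9).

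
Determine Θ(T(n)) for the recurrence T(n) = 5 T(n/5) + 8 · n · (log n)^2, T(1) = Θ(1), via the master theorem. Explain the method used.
T(n) = Θ(n · (log n)^3)

Here log_5 5 = 1 and f(n) = 8 · n · (log n)^2 = Θ(n^(log_5 5) · (log n)^2). This is the extended Case 2 of the master theorem (f matches the critical exponent up to log factors), giving T(n) = Θ(n^(log_5 5) · (log n)^(2+1)) = Θ(n · (log n)^3).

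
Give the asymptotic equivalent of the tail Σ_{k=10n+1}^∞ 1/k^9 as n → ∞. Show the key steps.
Σ_{k>10n} 1/k^9 ~ 1/(8 · (10n)^8)

Compare to the integral: ∫_{10n}^∞ x^(−9) dx = [−x^(−8)/8]_{10n}^∞ = 1/((9−1)·(10n)^8). Euler-Maclaurin then gives
  Σ_{k>10n} 1/k^9 = ∫_{10n}^∞ dx/x^9 − 1/(2·(10n)^9) + O(1/(10n)^10).
(Equivalently this is ζ(9) − Σ_{k≤10n} 1/k^9.)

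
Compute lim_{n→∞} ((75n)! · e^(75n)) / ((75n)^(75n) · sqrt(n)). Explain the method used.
lim = sqrt(2π·75)

Stirling: (75n)! ~ sqrt(2π·75n) · (75n/e)^(75n). Hence
  (75n)! · e^(75n) / (75n)^(75n) ~ sqrt(2π·75n).
Dividing by sqrt(n): sqrt(2π·75n) / sqrt(n) = sqrt(2π·75) · n^((1−1)/2), so the limit is sqrt(2π·75).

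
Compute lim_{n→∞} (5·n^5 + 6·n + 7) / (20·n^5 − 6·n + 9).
lim = 5/20 = 1/4

For large n the leading n^5 terms dominate both numerator and denominator. Dividing top and bottom by n^5, every other term tends to 0, leaving 5/20 = 1/4.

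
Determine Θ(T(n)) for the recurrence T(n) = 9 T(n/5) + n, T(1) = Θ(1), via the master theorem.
T(n) = Θ(n^(log_5 9))

Master theorem: compare f(n) = n to n^(log_5 9) where log_5 9 ≈ 1.365. Since 1 < log_5 9, we have f(n) = O(n^(log_5 9 − ε)) for some ε > 0 — Case 1. Hence T(n) = Θ(n^(log_5 9)).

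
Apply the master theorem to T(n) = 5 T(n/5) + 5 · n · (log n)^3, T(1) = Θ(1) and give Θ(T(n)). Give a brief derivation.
T(n) = Θ(n · (log n)^4)

Here log_5 5 = 1 and f(n) = 5 · n · (log n)^3 = Θ(n^(log_5 5) · (log n)^3). This is the extended Case 2 of the master theorem (f matches the critical exponent up to log factors), giving T(n) = Θ(n^(log_5 5) · (log n)^(3+1)) = Θ(n · (log n)^4).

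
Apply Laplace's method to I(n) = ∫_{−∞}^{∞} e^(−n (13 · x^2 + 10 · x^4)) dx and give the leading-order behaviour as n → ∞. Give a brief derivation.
I(n) ~ sqrt(π/(13n))

φ(x) = 13 · x^2 + 10 · x^4 has its unique global minimum at x* = 0 (since φ'(x) = 26x + 40x^3 = 0 only at x = 0 for real x with both coefficients positive, and φ → ∞ as |x| → ∞). At x* = 0, φ(0) = 0 and φ''(0) = 26. Laplace's method then gives
  I(n) ~ sqrt(2π / (n · φ''(0))) · e^(−n φ(0)) = sqrt(2π / (26n)) = sqrt(π/(13n)).
The 10 · x^4 term contributes only at subleading order (an O(1/n) relative correction).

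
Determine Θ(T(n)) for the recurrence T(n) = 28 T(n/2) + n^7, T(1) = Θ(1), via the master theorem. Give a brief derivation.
T(n) = Θ(n^7)

log_2 28 ≈ 4.807. f(n) = n^7 dominates n^(log_2 28) since 7 > 4.807, and the regularity condition a·f(n/b) = 28·(n/2)^7 = (28/128)·n^7 ≤ c·f(n) holds with c = 28/128 ≈ 0.219 < 1. So this is Case 3: T(n) = Θ(f(n)) = Θ(n^7).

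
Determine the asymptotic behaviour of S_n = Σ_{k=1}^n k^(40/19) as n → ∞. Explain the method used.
S_n ~ (19/59) · n^(59/19)

Integral comparison: Σ_{k=1}^n k^(40/19) = ∫_0^n x^(40/19) dx + O(n^(40/19)). The integral is n^(1 + 40/19) / (1 + 40/19) = n^((40+19)/19) / ((40+19)/19) = (19/59) · n^(59/19).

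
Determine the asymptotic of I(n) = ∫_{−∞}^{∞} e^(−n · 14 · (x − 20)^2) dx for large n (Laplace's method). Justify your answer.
I(n) = sqrt(π/(14n))

Here φ(x) = 14 · (x − 20)^2 has its unique minimum at x* = 20 with φ(x*) = 0 and φ''(x*) = 28. Laplace's method gives
  I(n) ~ e^(−n φ(x*)) · sqrt(2π / (n · φ''(x*))) = sqrt(2π / (28n)) = sqrt(π/(14n)).
This is exact: substituting u = (x − 20)·sqrt(14n) gives I(n) = (1/sqrt(14n)) ∫_{−∞}^{∞} e^(−u^2) du = sqrt(π/(14n)).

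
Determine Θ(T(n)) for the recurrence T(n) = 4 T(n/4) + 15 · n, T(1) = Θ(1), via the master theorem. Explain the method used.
T(n) = Θ(n log n)

log_4 4 = 1, and f(n) = 15 · n = Θ(n^(log_4 4)). This is Case 2 of the master theorem: T(n) = Θ(f(n) · log n) = Θ(n log n).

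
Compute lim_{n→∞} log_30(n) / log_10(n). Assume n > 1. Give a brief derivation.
lim = ln(10) / ln(30) = log_30(10)

Change of base: log_30(n) = ln n / ln 30 and log_10(n) = ln n / ln 10. The ratio is (ln n / ln 30) · (ln 10 / ln n) = ln 10 / ln 30, a constant independent of n. So the limit is ln 10 / ln 30 = log_30(10).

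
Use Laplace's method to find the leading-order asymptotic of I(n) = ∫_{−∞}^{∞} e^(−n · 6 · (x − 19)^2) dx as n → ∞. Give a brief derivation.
I(n) = sqrt(π/(6n))

Here φ(x) = 6 · (x − 19)^2 has its unique minimum at x* = 19 with φ(x*) = 0 and φ''(x*) = 12. Laplace's method gives
  I(n) ~ e^(−n φ(x*)) · sqrt(2π / (n · φ''(x*))) = sqrt(2π / (12n)) = sqrt(π/(6n)).
This is exact: substituting u = (x − 19)·sqrt(6n) gives I(n) = (1/sqrt(6n)) ∫_{−∞}^{∞} e^(−u^2) du = sqrt(π/(6n)).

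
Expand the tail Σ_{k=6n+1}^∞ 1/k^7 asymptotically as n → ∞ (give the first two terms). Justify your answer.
Σ_{k>6n} 1/k^7 = 1/(6 · (6n)^6) − 1/(2 · (6n)^7) + O(1/(6n)^8)

Compare to the integral: ∫_{6n}^∞ x^(−7) dx = [−x^(−6)/6]_{6n}^∞ = 1/((7−1)·(6n)^6). The Euler-Maclaurin correction adds −f(6n)/2 = −1/(2·(6n)^7). Euler-Maclaurin then gives
  Σ_{k>6n} 1/k^7 = ∫_{6n}^∞ dx/x^7 − 1/(2·(6n)^7) + O(1/(6n)^8).
(Equivalently this is ζ(7) − Σ_{k≤6n} 1/k^7.)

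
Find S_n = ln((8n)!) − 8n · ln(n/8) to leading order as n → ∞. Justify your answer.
S_n ~ 8n · (ln 64 − 1) + O(ln n)

Stirling: ln((8n)!) = 8n ln(8n) − 8n + O(ln n).
  S_n = 8n ln(8n) − 8n − 8n ln(n/8) + O(ln n)
      = 8n ln(8n) − 8n ln n + 8n ln 8 − 8n + O(ln n)
      = 8n ln 8 + 8n ln 8 − 8n + O(ln n)
      = 8n (ln 64 − 1) + O(ln n).
Numerically ln(64) − 1 ≈ 3.1589.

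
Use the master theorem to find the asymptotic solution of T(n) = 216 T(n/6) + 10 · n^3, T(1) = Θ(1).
T(n) = Θ(n^3 log n)

log_6 216 = 3, and f(n) = 10 · n^3 = Θ(n^(log_6 216)). This is Case 2 of the master theorem: T(n) = Θ(f(n) · log n) = Θ(n^3 log n).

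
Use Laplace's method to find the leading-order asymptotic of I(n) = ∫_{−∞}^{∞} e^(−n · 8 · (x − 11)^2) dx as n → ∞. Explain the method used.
I(n) = sqrt(π/(8n))

Here φ(x) = 8 · (x − 11)^2 has its unique minimum at x* = 11 with φ(x*) = 0 and φ''(x*) = 16. Laplace's method gives
  I(n) ~ e^(−n φ(x*)) · sqrt(2π / (n · φ''(x*))) = sqrt(2π / (16n)) = sqrt(π/(8n)).
This is exact: substituting u = (x − 11)·sqrt(8n) gives I(n) = (1/sqrt(8n)) ∫_{−∞}^{∞} e^(−u^2) du = sqrt(π/(8n)).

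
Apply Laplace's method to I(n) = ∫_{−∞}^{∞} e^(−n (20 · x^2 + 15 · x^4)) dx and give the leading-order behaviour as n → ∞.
I(n) ~ sqrt(π/(20n))

φ(x) = 20 · x^2 + 15 · x^4 has its unique global minimum at x* = 0 (since φ'(x) = 40x + 60x^3 = 0 only at x = 0 for real x with both coefficients positive, and φ → ∞ as |x| → ∞). At x* = 0, φ(0) = 0 and φ''(0) = 40. Laplace's method then gives
  I(n) ~ sqrt(2π / (n · φ''(0))) · e^(−n φ(0)) = sqrt(2π / (40n)) = sqrt(π/(20n)).
The 15 · x^4 term contributes only at subleading order (an O(1/n) relative correction).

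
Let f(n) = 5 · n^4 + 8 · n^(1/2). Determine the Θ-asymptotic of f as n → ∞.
f(n) ∈ Θ(n^4)

Compare the terms by growth order. For large n, n^a · (log n)^b dominates n^a' · (log n)^b' iff a > a', or (a = a' and b > b'). Ranking the 2 terms shows the dominant one is 5 · n^4. Hence f(n) ∈ Θ(n^4).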